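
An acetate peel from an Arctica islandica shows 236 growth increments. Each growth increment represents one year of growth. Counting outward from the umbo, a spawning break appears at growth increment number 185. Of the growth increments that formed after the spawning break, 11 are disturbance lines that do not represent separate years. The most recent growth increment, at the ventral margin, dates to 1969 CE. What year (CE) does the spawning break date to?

Between growth increment 185 and the ventral margin there are 236 − 185 = 51 growth increments.
Removing the 11 false growth increments leaves 51 − 11 = 40 true growth increments beyond the spawning break.
The growth increment at the ventral margin is 1969 CE, so the spawning break dates to 1969 − 40 = 1929 CE.

1929 CE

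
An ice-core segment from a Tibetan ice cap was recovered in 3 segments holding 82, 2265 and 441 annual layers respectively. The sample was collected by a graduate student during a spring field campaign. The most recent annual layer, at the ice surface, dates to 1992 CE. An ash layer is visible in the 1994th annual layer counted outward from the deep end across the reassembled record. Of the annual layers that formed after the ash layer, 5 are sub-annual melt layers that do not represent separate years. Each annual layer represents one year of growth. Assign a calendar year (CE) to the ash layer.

1203 CE

Total annual layers = 82 + 2265 + 441 = 2788.
Between annual layer 1994 and the ice surface there are 2788 − 1994 = 794 annual layers.
794 − 5 false = 789 true annual layers after the ash layer.
1992 − 789 = 1203 CE.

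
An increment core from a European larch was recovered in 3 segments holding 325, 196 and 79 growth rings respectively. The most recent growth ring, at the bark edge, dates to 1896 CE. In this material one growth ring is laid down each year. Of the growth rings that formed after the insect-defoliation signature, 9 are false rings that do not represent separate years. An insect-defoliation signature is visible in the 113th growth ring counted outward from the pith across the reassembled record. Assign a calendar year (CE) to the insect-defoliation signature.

1418 CE

Total growth rings = 325 + 196 + 79 = 600.
Between growth ring 113 and the bark edge there are 600 − 113 = 487 growth rings.
Removing the 9 false growth rings leaves 487 − 9 = 478 true growth rings beyond the insect-defoliation signature.
1896 − 478 = 1418 CE.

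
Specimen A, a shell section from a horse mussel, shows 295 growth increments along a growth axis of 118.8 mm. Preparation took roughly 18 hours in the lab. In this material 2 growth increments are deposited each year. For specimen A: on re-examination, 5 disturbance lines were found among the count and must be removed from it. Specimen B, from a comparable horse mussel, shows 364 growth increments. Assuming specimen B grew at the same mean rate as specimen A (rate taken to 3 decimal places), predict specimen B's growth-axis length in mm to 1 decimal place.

Specimen A: correcting the raw count gives 295 − 5 = 290 true growth increments.
Specimen A: dividing by 2 growth increments per year: 290 / 2 = 145 years.
A: Mean rate = 118.8 mm / 145 years ≈ 0.819 mm/year.
Specimen B: dividing by 2 growth increments per year: 364 / 2 = 182 years. Length of B = 0.819 × 182 = 149.1 mm.

149.1 mm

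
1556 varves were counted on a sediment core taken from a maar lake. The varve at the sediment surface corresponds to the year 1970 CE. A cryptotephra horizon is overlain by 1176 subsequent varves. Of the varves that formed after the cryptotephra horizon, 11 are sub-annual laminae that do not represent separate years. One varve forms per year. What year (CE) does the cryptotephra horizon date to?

805 CE

There are 1176 varves younger than the cryptotephra horizon.
Excluding 11 false varves: 1176 − 11 = 1165.
Counting back 1165 years from 1970 CE places the cryptotephra horizon in 1970 − 1165 = 805 CE.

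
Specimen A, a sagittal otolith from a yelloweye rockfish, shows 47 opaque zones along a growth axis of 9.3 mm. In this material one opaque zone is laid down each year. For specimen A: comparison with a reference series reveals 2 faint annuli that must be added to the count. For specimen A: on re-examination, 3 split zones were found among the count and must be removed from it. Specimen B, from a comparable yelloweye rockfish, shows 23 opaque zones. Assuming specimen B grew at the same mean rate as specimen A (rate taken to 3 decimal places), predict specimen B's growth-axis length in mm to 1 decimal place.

Specimen A: true opaque zone count = 47 − 3 + 2 = 46.
A: 9.3 mm over 46 years gives 9.3 / 46 ≈ 0.202 mm/year.
For B, 0.202 mm/year × 23 years = 4.6 mm.

4.6 mm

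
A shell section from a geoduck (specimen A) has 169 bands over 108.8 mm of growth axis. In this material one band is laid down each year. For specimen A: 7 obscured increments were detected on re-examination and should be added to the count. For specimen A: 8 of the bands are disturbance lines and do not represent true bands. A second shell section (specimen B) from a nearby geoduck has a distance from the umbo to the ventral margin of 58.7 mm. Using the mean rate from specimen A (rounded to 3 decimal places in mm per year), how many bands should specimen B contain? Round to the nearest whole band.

91 bands

Specimen A: adjusted count: 169 − 8 + 7 = 168 bands.
A: Extension rate ≈ 108.8 / 168 = 0.648 mm per year.
Specimen B: 58.7 mm / 0.648 mm per year = 90.59 years ≈ 91 bands.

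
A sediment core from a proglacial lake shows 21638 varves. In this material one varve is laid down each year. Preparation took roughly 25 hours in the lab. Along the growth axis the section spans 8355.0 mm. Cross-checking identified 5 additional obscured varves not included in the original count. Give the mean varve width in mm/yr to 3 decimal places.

True varve count = 21638 + 5 = 21643.
Extension rate ≈ 8355.0 / 21643 = 0.386 mm/yr.

0.386 mm/yr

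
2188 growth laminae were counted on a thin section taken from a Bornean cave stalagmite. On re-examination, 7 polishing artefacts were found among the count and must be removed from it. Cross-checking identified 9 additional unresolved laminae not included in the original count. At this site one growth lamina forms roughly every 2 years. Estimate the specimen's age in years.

After corrections the count is 2188 − 7 + 9 = 2190 growth laminae.
2190 growth laminae at 2 years each span 2190 × 2 = 4380 years.

4380 yr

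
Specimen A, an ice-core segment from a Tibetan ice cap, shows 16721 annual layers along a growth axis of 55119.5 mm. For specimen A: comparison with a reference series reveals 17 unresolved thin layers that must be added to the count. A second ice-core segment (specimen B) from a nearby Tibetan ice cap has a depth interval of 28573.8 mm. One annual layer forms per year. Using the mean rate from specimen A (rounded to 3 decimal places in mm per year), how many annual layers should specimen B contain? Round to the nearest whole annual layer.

8677 annual layers

Specimen A: true annual layer count = 16721 + 17 = 16738.
A: Mean rate = 55119.5 mm / 16738 years ≈ 3.293 mm per year.
B spans 28573.8 / 3.293 = 8677.13 years ≈ 8677 annual layers.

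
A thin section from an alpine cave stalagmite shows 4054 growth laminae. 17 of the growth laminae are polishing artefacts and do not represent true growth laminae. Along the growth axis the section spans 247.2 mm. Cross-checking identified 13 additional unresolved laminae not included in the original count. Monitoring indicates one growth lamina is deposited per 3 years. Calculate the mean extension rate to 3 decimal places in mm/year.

True growth lamina count = 4054 − 17 + 13 = 4050.
4050 growth laminae at 3 years each span 4050 × 3 = 12150 years.
247.2 mm over 12150 years gives 247.2 / 12150 ≈ 0.020 mm/year.

0.020 mm/year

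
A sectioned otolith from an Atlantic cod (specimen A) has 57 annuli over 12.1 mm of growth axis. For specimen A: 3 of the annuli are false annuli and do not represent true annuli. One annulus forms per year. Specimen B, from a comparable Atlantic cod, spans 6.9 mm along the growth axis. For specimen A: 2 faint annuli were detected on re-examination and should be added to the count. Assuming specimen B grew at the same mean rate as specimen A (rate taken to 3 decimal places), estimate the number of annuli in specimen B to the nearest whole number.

32 annuli

Specimen A: adjusted count: 57 − 3 + 2 = 56 annuli.
A: Extension rate ≈ 12.1 / 56 = 0.216 mm per year.
For B, 6.9 / 0.216 = 31.94 years ≈ 32 annuli.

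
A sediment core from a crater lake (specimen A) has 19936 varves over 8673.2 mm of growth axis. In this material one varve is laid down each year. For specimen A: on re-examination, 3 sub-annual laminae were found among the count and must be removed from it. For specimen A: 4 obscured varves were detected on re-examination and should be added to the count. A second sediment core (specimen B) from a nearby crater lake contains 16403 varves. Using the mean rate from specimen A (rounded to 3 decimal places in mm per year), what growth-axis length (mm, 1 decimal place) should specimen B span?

Specimen A: after corrections the count is 19936 − 3 + 4 = 19937 varves.
A: Mean rate = 8673.2 mm / 19937 years ≈ 0.435 mm/year.
Length of B = 0.435 × 16403 = 7135.3 mm.

7135.3 mm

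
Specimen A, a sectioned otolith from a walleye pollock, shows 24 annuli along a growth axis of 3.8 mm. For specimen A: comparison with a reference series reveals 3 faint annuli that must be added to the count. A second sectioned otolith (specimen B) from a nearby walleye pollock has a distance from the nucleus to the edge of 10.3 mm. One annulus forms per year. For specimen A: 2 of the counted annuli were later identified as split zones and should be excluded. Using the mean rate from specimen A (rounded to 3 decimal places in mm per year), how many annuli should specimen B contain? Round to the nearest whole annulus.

Specimen A: adjusted count: 24 − 2 + 3 = 25 annuli.
A: Extension rate ≈ 3.8 / 25 = 0.152 mm/year.
B spans 10.3 / 0.152 = 67.76 years ≈ 68 annuli.

68 annuli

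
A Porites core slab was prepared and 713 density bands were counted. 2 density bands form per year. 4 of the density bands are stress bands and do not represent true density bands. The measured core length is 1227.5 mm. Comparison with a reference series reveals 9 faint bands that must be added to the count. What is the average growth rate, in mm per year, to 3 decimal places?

3.419 mm per year

Correcting the raw count gives 713 − 4 + 9 = 718 true density bands.
Dividing by 2 density bands per year: 718 / 2 = 359 years.
Extension rate ≈ 1227.5 / 359 = 3.419 mm per year.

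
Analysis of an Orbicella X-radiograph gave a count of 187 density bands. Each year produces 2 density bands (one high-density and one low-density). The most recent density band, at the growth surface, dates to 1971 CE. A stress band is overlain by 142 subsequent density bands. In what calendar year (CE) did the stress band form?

142 density bands formed after the stress band.
Dividing by 2 density bands per year: 142 / 2 = 71 years.
1971 − 71 = 1900 CE.

1900 CE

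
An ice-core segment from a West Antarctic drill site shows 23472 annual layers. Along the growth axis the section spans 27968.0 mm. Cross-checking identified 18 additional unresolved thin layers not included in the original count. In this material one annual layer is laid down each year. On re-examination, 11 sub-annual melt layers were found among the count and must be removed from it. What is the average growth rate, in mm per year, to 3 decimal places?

Correcting the raw count gives 23472 − 11 + 18 = 23479 true annual layers.
Extension rate ≈ 27968.0 / 23479 = 1.191 mm per year.

1.191 mm per year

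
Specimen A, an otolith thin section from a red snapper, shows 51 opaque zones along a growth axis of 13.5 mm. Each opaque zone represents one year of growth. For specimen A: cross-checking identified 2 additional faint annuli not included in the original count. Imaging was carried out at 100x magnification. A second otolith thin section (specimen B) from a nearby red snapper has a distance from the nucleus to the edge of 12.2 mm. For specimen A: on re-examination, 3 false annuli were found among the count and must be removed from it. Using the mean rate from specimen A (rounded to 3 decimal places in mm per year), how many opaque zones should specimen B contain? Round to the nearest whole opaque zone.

45 opaque zones

Specimen A: after corrections the count is 51 − 3 + 2 = 50 opaque zones.
A: Mean rate = 13.5 mm / 50 years ≈ 0.270 mm/year.
For B, 12.2 / 0.270 = 45.19 years ≈ 45 opaque zones.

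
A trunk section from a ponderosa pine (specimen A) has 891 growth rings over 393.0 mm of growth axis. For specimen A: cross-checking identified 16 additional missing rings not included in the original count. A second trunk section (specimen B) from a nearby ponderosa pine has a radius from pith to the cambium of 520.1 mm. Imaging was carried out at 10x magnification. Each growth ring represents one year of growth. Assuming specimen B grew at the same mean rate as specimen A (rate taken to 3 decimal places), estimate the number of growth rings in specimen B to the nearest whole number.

1201 growth rings

Specimen A: adjusted count: 891 + 16 = 907 growth rings.
A: Mean rate = 393.0 mm / 907 years ≈ 0.433 mm/yr.
For B, 520.1 / 0.433 = 1201.15 years ≈ 1201 growth rings.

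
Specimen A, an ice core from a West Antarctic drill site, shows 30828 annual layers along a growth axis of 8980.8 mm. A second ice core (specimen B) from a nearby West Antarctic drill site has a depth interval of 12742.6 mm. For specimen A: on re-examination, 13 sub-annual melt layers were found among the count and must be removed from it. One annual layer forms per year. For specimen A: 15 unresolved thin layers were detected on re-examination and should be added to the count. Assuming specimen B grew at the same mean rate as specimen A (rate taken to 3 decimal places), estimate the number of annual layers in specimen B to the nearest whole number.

Specimen A: correcting the raw count gives 30828 − 13 + 15 = 30830 true annual layers.
A: 8980.8 mm over 30830 years gives 8980.8 / 30830 ≈ 0.291 mm per year.
For B, 12742.6 / 0.291 = 43789.00 years ≈ 43789 annual layers.

43789 annual layers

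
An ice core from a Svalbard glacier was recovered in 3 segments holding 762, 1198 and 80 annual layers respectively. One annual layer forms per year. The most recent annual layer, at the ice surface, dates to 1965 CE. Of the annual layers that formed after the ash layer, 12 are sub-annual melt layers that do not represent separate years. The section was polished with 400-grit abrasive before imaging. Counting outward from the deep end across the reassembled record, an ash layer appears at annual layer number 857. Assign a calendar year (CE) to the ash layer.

794 CE

Total annual layers = 762 + 1198 + 80 = 2040.
2040 − 857 = 1183 annual layers lie beyond the ash layer toward the ice surface.
Removing the 12 false annual layers leaves 1183 − 12 = 1171 true annual layers beyond the ash layer.
1965 − 1171 = 794 CE.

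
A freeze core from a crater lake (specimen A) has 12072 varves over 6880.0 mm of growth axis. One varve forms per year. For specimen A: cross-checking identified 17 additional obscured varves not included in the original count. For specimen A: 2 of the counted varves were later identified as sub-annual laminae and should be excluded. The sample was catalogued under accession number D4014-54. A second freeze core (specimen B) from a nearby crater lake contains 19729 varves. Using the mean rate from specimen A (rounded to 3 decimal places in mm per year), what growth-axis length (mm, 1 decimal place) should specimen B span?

11225.8 mm

Specimen A: correcting the raw count gives 12072 − 2 + 17 = 12087 true varves.
A: Extension rate ≈ 6880.0 / 12087 = 0.569 mm/yr.
For B, 0.569 mm/year × 19729 years = 11225.8 mm.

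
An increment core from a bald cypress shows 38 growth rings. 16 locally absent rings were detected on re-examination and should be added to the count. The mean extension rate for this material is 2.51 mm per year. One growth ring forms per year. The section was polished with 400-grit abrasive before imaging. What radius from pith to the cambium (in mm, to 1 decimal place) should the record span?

Adjusted count: 38 + 16 = 54 growth rings.
Predicted length = 2.51 mm/year × 54 years = 135.5 mm.

135.5 mm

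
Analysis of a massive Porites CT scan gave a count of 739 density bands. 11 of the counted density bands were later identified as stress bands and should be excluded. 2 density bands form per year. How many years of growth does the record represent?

Adjusted count: 739 − 11 = 728 density bands.
With 2 density bands per year, 728 / 2 = 364 years.

364 years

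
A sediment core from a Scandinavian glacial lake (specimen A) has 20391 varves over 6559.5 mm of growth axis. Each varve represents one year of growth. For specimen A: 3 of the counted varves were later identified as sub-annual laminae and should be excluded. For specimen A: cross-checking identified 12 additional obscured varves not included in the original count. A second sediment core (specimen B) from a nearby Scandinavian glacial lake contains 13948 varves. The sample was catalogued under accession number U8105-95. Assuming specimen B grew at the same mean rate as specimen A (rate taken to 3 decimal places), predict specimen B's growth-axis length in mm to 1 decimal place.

4491.3 mm

Specimen A: correcting the raw count gives 20391 − 3 + 12 = 20400 true varves.
A: Extension rate ≈ 6559.5 / 20400 = 0.322 mm/yr.
Length of B = 0.322 × 13948 = 4491.3 mm.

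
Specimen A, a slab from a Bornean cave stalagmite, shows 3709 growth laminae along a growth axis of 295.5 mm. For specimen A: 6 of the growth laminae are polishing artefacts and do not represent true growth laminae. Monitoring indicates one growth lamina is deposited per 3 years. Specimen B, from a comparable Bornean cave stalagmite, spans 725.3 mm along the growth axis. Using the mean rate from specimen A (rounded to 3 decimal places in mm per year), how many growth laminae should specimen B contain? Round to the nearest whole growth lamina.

8954 growth laminae

Specimen A: true growth lamina count = 3709 − 6 = 3703.
Specimen A: multiplying by 3 years per growth lamina: 3703 × 3 = 11109 years.
A: 295.5 mm over 11109 years gives 295.5 / 11109 ≈ 0.027 mm/yr.
B spans 725.3 / 0.027 = 26862.96 years; at 3 years per growth lamina that is 26862.96 / 3 ≈ 8954 growth laminae.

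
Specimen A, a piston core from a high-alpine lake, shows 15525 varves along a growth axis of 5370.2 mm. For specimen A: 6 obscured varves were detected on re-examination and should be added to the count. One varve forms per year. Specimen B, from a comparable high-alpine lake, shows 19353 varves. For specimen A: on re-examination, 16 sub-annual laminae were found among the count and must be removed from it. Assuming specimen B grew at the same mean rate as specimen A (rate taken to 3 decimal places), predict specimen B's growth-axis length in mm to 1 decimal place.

Specimen A: after corrections the count is 15525 − 16 + 6 = 15515 varves.
A: Extension rate ≈ 5370.2 / 15515 = 0.346 mm/yr.
For B, 0.346 mm/year × 19353 years = 6696.1 mm.

6696.1 mm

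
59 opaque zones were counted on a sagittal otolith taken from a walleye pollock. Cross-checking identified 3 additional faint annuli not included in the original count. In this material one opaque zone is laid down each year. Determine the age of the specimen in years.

After corrections the count is 59 + 3 = 62 opaque zones.
With a one-to-one opaque zone periodicity this is 62 years.

62 years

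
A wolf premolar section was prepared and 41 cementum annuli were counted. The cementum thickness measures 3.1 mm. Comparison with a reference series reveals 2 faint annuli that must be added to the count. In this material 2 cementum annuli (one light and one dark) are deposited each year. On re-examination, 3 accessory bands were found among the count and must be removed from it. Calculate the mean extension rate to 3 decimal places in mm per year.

True cementum annulus count = 41 − 3 + 2 = 40.
40 cementum annuli at 2 per year is 40 / 2 = 20 years.
Mean rate = 3.1 mm / 20 years ≈ 0.155 mm per year.

0.155 mm per year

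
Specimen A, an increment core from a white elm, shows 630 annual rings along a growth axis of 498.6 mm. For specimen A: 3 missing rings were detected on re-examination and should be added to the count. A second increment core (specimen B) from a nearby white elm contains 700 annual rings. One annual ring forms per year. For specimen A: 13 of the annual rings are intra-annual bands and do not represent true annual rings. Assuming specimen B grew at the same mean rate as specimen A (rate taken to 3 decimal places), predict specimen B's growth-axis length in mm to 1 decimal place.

Specimen A: correcting the raw count gives 630 − 13 + 3 = 620 true annual rings.
A: 498.6 mm over 620 years gives 498.6 / 620 ≈ 0.804 mm/year.
Length of B = 0.804 × 700 = 562.8 mm.

562.8 mm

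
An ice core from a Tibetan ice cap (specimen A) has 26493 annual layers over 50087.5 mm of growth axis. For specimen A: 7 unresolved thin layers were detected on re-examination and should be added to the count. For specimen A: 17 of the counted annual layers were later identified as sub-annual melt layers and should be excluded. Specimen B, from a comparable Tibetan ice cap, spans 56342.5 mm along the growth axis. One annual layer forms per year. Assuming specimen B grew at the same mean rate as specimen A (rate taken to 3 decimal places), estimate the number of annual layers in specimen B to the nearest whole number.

29795 annual layers

Specimen A: adjusted count: 26493 − 17 + 7 = 26483 annual layers.
A: 50087.5 mm over 26483 years gives 50087.5 / 26483 ≈ 1.891 mm per year.
Specimen B: 56342.5 mm / 1.891 mm per year = 29795.08 years ≈ 29795 annual layers.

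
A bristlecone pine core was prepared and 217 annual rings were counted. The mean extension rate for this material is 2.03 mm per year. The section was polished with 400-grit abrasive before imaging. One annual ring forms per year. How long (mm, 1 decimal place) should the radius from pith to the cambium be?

440.5 mm

The record spans 217 years at 2.03 mm per year.
Length ≈ 2.03 × 217 = 440.5 mm.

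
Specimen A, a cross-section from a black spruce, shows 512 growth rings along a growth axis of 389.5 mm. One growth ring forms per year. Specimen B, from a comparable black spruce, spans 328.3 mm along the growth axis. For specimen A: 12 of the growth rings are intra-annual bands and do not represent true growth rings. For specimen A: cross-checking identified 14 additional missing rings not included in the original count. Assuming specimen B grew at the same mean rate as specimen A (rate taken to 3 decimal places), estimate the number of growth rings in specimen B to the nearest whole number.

433 growth rings

Specimen A: true growth ring count = 512 − 12 + 14 = 514.
A: Extension rate ≈ 389.5 / 514 = 0.758 mm/year.
Specimen B: 328.3 mm / 0.758 mm per year = 433.11 years ≈ 433 growth rings.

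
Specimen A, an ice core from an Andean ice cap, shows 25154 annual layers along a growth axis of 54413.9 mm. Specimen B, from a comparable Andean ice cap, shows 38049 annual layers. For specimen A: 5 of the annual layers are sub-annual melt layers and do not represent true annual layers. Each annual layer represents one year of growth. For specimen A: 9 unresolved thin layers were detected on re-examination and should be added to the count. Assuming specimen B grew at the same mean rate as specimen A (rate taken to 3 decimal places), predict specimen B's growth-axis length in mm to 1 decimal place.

Specimen A: correcting the raw count gives 25154 − 5 + 9 = 25158 true annual layers.
A: 54413.9 mm over 25158 years gives 54413.9 / 25158 ≈ 2.163 mm/year.
B's length ≈ 2.163 × 38049 = 82300.0 mm.

82300.0 mm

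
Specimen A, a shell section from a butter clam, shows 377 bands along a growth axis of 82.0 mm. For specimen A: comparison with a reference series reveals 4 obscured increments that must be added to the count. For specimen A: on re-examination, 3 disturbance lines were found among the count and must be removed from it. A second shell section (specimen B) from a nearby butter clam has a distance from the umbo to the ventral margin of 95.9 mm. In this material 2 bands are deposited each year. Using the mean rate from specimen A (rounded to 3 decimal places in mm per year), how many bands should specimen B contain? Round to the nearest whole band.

442 bands

Specimen A: adjusted count: 377 − 3 + 4 = 378 bands.
Specimen A: dividing by 2 bands per year: 378 / 2 = 189 years.
A: Mean rate = 82.0 mm / 189 years ≈ 0.434 mm/year.
For B, 95.9 / 0.434 = 220.97 years; at 2 bands per year that is 220.97 × 2 ≈ 442 bands.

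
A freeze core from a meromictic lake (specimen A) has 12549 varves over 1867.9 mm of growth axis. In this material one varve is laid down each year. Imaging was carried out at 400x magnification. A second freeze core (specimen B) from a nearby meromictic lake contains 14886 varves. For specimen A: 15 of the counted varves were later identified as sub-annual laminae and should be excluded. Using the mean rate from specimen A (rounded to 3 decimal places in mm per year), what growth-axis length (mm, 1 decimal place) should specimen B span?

Specimen A: true varve count = 12549 − 15 = 12534.
A: Mean rate = 1867.9 mm / 12534 years ≈ 0.149 mm per year.
Length of B = 0.149 × 14886 = 2218.0 mm.

2218.0 mm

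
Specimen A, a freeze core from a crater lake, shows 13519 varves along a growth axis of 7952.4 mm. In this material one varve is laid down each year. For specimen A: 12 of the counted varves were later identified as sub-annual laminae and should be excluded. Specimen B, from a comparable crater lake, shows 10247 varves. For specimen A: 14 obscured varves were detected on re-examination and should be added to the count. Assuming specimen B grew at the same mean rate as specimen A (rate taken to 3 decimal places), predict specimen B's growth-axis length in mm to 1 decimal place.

Specimen A: after corrections the count is 13519 − 12 + 14 = 13521 varves.
A: Mean rate = 7952.4 mm / 13521 years ≈ 0.588 mm per year.
For B, 0.588 mm/year × 10247 years = 6025.2 mm.

6025.2 mm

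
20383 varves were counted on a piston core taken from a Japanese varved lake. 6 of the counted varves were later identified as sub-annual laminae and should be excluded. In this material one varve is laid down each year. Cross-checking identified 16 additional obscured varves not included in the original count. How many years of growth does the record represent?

20393 years

Adjusted count: 20383 − 6 + 16 = 20393 varves.
At one varve per year, that is 20393 years.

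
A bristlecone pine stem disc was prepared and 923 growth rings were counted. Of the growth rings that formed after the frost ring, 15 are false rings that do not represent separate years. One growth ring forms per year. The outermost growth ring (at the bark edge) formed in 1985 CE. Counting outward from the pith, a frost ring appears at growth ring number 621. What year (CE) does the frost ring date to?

Between growth ring 621 and the bark edge there are 923 − 621 = 302 growth rings.
Removing the 15 false growth rings leaves 302 − 15 = 287 true growth rings beyond the frost ring.
1985 − 287 = 1698 CE.

1698 CE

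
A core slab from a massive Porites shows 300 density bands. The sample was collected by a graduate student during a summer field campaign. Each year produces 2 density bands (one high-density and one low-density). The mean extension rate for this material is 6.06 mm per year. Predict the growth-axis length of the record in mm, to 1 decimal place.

300 density bands at 2 per year is 300 / 2 = 150 years.
Length ≈ 6.06 × 150 = 909.0 mm.

909.0 mm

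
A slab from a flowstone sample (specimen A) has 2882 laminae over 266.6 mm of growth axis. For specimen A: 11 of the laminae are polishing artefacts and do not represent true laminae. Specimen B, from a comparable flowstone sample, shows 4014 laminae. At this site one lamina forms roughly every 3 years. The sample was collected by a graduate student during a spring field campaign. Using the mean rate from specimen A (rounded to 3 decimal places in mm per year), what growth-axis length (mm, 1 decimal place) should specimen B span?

Specimen A: correcting the raw count gives 2882 − 11 = 2871 true laminae.
Specimen A: at 3 years per lamina, 2871 × 3 = 8613 years.
A: Mean rate = 266.6 mm / 8613 years ≈ 0.031 mm/year.
Specimen B: 4014 laminae at 3 years each span 4014 × 3 = 12042 years. For B, 0.031 mm/year × 12042 years = 373.3 mm.

373.3 mm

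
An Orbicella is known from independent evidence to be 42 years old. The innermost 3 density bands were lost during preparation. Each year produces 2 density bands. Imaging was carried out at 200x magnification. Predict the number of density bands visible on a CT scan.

81 density bands

42 years at 2 density bands per year gives 42 × 2 = 84 density bands.
84 − 3 missed = 81 density bands expected in the prepared section.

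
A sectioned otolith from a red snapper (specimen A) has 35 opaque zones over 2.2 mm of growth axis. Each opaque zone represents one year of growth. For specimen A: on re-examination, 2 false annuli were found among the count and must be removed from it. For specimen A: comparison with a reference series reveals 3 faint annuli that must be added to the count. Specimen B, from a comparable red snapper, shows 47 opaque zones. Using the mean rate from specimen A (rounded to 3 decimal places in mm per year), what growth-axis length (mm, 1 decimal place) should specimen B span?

Specimen A: true opaque zone count = 35 − 2 + 3 = 36.
A: Extension rate ≈ 2.2 / 36 = 0.061 mm/yr.
Length of B = 0.061 × 47 = 2.9 mm.

2.9 mm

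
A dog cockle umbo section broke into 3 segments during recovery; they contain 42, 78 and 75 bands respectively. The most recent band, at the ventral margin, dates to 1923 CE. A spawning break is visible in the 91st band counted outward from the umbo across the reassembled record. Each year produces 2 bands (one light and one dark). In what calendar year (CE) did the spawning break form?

Total bands = 42 + 78 + 75 = 195.
The spawning break sits at band 91 from the umbo, so 195 − 91 = 104 bands formed after it.
104 bands at 2 per year is 104 / 2 = 52 years.
The band at the ventral margin is 1923 CE, so the spawning break dates to 1923 − 52 = 1871 CE.

1871 CE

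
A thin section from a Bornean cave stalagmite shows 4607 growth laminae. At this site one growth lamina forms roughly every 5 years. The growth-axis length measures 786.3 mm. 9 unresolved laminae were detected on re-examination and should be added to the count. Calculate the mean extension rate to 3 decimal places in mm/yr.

After corrections the count is 4607 + 9 = 4616 growth laminae.
At 5 years per growth lamina, 4616 × 5 = 23080 years.
Mean rate = 786.3 mm / 23080 years ≈ 0.034 mm/yr.

0.034 mm/yr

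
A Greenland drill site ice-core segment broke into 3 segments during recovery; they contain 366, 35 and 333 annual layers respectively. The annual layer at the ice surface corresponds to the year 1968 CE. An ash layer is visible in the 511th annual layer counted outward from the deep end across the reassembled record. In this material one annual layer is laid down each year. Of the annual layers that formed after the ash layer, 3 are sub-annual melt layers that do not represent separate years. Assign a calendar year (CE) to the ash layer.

Total annual layers = 366 + 35 + 333 = 734.
Between annual layer 511 and the ice surface there are 734 − 511 = 223 annual layers.
Removing the 3 false annual layers leaves 223 − 3 = 220 true annual layers beyond the ash layer.
1968 − 220 = 1748 CE.

1748 CE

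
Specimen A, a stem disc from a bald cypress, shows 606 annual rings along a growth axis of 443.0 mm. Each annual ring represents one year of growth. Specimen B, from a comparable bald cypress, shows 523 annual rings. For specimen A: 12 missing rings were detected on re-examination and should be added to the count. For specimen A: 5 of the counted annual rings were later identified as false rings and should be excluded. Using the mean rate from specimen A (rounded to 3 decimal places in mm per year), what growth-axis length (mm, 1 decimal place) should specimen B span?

378.1 mm

Specimen A: true annual ring count = 606 − 5 + 12 = 613.
A: Extension rate ≈ 443.0 / 613 = 0.723 mm/year.
Length of B = 0.723 × 523 = 378.1 mm.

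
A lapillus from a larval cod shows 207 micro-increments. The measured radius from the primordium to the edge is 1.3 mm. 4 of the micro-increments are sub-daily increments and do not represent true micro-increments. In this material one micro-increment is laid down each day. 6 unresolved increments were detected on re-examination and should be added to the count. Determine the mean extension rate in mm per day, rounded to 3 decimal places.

After corrections the count is 207 − 4 + 6 = 209 micro-increments.
Mean rate = 1.3 mm / 209 days ≈ 0.006 mm per day.

0.006 mm per day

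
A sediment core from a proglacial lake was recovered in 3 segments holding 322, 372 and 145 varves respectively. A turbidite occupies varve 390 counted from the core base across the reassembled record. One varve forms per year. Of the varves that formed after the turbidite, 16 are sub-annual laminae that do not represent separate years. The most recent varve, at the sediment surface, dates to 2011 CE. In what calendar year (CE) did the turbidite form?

Total varves = 322 + 372 + 145 = 839.
Between varve 390 and the sediment surface there are 839 − 390 = 449 varves.
Excluding 16 false varves: 449 − 16 = 433.
The varve at the sediment surface is 2011 CE, so the turbidite dates to 2011 − 433 = 1578 CE.

1578 CE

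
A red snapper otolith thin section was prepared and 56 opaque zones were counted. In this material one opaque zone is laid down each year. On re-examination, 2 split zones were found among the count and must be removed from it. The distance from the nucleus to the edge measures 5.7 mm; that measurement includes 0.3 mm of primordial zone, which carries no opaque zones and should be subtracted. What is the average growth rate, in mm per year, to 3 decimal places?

True opaque zone count = 56 − 2 = 54.
The growth record spans 5.7 − 0.3 = 5.4 mm.
Extension rate ≈ 5.4 / 54 = 0.100 mm per year.

0.100 mm per year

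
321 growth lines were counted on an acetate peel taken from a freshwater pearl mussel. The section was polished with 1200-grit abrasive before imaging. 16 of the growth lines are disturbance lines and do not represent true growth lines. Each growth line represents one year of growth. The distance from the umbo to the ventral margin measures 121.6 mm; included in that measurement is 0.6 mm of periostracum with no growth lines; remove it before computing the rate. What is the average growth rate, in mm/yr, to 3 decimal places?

0.397 mm/yr

Adjusted count: 321 − 16 = 305 growth lines.
Removing the 0.6 mm offcut leaves 121.6 − 0.6 = 121.0 mm.
Extension rate ≈ 121.0 / 305 = 0.397 mm/yr.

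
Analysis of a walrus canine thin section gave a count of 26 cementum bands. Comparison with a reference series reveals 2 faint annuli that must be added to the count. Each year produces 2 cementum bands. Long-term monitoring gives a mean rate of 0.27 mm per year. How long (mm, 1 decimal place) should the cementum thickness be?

3.8 mm

Correcting the raw count gives 26 + 2 = 28 true cementum bands.
28 cementum bands at 2 per year is 28 / 2 = 14 years.
14 years at 0.27 mm/year gives 0.27 × 14 = 3.8 mm.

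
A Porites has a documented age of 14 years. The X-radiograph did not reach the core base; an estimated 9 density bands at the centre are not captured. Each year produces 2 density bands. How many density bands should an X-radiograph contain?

19 density bands

With 2 density bands per year, 14 years would produce 14 × 2 = 28 density bands.
Subtracting the 9 density bands not captured gives 28 − 9 = 19 density bands in the record.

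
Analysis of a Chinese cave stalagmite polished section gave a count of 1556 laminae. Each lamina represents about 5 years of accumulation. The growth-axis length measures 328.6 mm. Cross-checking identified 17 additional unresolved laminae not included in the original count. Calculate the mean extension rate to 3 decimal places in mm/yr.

0.042 mm/yr

Correcting the raw count gives 1556 + 17 = 1573 true laminae.
1573 laminae at 5 years each span 1573 × 5 = 7865 years.
328.6 mm over 7865 years gives 328.6 / 7865 ≈ 0.042 mm/yr.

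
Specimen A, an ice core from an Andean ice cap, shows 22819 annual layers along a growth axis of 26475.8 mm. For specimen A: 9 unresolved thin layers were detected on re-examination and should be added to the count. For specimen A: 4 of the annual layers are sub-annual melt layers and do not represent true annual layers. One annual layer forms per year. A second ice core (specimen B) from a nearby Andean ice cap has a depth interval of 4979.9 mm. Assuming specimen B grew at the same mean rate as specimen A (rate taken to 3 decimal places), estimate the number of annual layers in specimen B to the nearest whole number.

4293 annual layers

Specimen A: adjusted count: 22819 − 4 + 9 = 22824 annual layers.
A: Mean rate = 26475.8 mm / 22824 years ≈ 1.160 mm/yr.
For B, 4979.9 / 1.160 = 4293.02 years ≈ 4293 annual layers.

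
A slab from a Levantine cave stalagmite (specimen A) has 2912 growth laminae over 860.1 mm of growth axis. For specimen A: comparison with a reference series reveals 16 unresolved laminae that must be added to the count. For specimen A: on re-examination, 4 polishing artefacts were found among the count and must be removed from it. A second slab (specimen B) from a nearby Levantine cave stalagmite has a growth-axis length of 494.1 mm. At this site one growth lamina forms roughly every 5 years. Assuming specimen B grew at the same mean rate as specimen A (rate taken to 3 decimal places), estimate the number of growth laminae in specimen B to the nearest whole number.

1675 growth laminae

Specimen A: adjusted count: 2912 − 4 + 16 = 2924 growth laminae.
Specimen A: at 5 years per growth lamina, 2924 × 5 = 14620 years.
A: 860.1 mm over 14620 years gives 860.1 / 14620 ≈ 0.059 mm/year.
Specimen B: 494.1 mm / 0.059 mm per year = 8374.58 years; at 5 years per growth lamina that is 8374.58 / 5 ≈ 1675 growth laminae.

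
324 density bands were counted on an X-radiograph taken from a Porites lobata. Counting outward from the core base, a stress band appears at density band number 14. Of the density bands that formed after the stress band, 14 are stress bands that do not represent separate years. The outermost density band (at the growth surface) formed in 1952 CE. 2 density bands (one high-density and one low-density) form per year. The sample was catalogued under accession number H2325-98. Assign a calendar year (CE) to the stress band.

1804 CE

The stress band sits at density band 14 from the core base, so 324 − 14 = 310 density bands formed after it.
Removing the 14 false density bands leaves 310 − 14 = 296 true density bands beyond the stress band.
With 2 density bands per year, 296 / 2 = 148 years.
1952 − 148 = 1804 CE.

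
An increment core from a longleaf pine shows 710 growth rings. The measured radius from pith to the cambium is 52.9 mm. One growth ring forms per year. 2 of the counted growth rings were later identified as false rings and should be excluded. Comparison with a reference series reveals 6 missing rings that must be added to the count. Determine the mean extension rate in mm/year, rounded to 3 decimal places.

After corrections the count is 710 − 2 + 6 = 714 growth rings.
52.9 mm over 714 years gives 52.9 / 714 ≈ 0.074 mm/year.

0.074 mm/year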